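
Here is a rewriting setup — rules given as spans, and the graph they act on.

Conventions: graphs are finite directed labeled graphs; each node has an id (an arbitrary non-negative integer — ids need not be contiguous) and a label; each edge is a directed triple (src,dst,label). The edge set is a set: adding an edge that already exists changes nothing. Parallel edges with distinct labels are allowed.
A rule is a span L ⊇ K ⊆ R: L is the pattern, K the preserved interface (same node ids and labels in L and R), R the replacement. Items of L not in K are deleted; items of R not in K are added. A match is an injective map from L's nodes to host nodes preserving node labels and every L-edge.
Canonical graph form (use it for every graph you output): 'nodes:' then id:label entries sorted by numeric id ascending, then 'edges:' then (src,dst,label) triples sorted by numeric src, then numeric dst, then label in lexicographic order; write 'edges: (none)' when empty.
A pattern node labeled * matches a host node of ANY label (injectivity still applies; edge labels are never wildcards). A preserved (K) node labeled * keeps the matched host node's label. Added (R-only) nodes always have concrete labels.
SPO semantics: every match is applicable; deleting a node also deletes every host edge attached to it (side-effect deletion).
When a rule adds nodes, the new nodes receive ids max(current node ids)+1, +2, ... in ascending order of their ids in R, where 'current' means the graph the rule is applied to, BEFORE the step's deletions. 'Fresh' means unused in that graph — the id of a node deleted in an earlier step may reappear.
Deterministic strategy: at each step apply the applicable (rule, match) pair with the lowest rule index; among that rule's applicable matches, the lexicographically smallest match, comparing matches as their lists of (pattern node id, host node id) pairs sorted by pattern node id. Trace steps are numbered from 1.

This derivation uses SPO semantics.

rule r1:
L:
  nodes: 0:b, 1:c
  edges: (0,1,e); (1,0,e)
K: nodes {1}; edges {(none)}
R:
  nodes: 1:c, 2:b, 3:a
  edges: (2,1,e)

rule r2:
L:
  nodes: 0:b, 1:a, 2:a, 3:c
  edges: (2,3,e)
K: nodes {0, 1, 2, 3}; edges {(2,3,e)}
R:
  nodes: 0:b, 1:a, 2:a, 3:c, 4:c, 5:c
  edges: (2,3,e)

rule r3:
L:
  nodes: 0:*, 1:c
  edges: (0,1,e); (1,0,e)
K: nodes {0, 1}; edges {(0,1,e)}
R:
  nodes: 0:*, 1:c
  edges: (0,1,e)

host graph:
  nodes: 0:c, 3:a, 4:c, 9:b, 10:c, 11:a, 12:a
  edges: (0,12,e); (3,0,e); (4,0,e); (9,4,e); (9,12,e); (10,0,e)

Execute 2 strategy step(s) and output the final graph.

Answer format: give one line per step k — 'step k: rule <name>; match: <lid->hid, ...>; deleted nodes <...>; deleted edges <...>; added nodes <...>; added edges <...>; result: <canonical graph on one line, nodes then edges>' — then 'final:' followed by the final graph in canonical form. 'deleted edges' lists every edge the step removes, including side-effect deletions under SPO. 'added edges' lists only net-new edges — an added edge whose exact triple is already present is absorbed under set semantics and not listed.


step 1: rule r2; match: 0->9, 1->11, 2->3, 3->0; deleted nodes (none); deleted edges (none); added nodes 13, 14; added edges (none); result: nodes: 0:c, 3:a, 4:c, 9:b, 10:c, 11:a, 12:a, 13:c, 14:c edges: (0,12,e); (3,0,e); (4,0,e); (9,4,e); (9,12,e); (10,0,e)
step 2: rule r2; match: 0->9, 1->11, 2->3, 3->0; deleted nodes (none); deleted edges (none); added nodes 15, 16; added edges (none); result: nodes: 0:c, 3:a, 4:c, 9:b, 10:c, 11:a, 12:a, 13:c, 14:c, 15:c, 16:c edges: (0,12,e); (3,0,e); (4,0,e); (9,4,e); (9,12,e); (10,0,e)
final:
nodes: 0:c, 3:a, 4:c, 9:b, 10:c, 11:a, 12:a, 13:c, 14:c, 15:c, 16:c
edges: (0,12,e); (3,0,e); (4,0,e); (9,4,e); (9,12,e); (10,0,e)


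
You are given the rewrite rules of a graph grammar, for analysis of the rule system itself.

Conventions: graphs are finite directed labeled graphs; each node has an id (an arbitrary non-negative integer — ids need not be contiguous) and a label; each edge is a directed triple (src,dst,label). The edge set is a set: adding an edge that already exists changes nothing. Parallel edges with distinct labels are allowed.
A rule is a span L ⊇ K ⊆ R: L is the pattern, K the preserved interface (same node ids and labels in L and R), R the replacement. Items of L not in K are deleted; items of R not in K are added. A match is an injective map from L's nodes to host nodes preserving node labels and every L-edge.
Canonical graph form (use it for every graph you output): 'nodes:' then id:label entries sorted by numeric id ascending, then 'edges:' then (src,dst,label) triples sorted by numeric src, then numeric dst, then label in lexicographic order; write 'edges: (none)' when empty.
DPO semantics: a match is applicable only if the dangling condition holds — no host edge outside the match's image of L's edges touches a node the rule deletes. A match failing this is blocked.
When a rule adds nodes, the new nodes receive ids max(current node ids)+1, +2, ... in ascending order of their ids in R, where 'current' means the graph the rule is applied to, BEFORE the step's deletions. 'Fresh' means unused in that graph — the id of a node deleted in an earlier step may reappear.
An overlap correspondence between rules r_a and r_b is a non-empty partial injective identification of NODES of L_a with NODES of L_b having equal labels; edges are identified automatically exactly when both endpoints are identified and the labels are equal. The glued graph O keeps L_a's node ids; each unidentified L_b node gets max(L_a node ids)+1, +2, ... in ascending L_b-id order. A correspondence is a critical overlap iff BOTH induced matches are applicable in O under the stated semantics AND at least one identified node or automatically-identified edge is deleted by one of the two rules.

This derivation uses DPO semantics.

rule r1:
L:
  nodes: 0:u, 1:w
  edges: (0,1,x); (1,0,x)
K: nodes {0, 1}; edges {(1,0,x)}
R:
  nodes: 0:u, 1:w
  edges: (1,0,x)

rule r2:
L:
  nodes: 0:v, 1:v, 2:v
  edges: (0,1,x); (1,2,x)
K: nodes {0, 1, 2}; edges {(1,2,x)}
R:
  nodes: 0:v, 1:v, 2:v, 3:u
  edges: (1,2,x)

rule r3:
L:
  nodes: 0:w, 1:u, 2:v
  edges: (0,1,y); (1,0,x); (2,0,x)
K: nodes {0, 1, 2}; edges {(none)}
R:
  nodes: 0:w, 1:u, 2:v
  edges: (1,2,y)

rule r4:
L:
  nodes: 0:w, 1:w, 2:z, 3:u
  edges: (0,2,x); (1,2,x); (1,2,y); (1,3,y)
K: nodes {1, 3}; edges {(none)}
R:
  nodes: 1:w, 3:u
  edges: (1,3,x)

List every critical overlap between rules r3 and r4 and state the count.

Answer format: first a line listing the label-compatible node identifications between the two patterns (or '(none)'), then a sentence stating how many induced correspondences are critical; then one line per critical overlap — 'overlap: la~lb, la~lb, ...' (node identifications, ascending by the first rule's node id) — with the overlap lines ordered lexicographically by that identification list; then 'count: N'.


label-compatible node identifications between L(r3) and L(r4): 0~0, 0~1, 1~3
1 of the induced correspondences is a critical overlap of r3 and r4.
overlap: 0~1, 1~3
count: 1


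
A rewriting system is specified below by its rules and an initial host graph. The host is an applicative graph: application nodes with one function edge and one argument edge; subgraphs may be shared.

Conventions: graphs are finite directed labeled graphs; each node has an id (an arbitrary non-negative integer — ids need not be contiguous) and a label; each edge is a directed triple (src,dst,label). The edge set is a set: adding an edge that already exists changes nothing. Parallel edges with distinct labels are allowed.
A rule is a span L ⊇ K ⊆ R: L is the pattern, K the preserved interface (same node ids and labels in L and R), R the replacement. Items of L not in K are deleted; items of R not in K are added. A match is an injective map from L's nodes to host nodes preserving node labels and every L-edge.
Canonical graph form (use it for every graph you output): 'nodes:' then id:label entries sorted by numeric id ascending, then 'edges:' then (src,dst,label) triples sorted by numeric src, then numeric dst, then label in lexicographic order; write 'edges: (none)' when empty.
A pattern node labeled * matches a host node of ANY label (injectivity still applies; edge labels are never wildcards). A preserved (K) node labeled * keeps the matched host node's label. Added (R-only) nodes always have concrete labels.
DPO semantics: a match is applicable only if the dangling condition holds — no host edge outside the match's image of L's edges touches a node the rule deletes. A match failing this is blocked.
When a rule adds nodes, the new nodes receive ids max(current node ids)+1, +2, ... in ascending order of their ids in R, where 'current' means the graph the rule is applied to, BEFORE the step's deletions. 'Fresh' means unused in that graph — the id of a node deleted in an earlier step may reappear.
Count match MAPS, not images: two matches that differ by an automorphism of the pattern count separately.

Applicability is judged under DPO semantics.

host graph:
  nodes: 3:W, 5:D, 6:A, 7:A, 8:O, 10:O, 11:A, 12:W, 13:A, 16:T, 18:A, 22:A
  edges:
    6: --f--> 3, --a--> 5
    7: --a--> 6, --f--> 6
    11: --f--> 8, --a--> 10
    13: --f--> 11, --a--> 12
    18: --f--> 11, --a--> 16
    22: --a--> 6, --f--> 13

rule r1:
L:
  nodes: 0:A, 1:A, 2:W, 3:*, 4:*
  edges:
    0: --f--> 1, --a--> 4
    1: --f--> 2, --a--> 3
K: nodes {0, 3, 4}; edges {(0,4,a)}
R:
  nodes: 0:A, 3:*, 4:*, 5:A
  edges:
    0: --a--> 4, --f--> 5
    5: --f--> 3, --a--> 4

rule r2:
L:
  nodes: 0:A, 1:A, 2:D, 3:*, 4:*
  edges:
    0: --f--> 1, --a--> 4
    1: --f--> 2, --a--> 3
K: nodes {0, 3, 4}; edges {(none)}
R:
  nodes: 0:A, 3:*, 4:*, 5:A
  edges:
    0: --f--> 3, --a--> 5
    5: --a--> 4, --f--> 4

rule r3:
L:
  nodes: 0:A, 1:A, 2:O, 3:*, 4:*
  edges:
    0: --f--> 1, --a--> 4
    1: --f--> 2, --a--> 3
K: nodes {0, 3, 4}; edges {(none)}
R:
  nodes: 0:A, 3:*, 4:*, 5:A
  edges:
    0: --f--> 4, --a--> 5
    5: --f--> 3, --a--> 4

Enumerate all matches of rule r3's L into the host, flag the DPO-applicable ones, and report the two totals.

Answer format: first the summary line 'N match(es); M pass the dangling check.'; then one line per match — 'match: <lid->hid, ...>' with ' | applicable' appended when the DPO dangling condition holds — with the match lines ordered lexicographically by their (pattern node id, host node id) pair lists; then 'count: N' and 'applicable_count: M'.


2 match(es); 0 pass the dangling check.
match: 0->13, 1->11, 2->8, 3->10, 4->12
match: 0->18, 1->11, 2->8, 3->10, 4->16
count: 2
applicable_count: 0


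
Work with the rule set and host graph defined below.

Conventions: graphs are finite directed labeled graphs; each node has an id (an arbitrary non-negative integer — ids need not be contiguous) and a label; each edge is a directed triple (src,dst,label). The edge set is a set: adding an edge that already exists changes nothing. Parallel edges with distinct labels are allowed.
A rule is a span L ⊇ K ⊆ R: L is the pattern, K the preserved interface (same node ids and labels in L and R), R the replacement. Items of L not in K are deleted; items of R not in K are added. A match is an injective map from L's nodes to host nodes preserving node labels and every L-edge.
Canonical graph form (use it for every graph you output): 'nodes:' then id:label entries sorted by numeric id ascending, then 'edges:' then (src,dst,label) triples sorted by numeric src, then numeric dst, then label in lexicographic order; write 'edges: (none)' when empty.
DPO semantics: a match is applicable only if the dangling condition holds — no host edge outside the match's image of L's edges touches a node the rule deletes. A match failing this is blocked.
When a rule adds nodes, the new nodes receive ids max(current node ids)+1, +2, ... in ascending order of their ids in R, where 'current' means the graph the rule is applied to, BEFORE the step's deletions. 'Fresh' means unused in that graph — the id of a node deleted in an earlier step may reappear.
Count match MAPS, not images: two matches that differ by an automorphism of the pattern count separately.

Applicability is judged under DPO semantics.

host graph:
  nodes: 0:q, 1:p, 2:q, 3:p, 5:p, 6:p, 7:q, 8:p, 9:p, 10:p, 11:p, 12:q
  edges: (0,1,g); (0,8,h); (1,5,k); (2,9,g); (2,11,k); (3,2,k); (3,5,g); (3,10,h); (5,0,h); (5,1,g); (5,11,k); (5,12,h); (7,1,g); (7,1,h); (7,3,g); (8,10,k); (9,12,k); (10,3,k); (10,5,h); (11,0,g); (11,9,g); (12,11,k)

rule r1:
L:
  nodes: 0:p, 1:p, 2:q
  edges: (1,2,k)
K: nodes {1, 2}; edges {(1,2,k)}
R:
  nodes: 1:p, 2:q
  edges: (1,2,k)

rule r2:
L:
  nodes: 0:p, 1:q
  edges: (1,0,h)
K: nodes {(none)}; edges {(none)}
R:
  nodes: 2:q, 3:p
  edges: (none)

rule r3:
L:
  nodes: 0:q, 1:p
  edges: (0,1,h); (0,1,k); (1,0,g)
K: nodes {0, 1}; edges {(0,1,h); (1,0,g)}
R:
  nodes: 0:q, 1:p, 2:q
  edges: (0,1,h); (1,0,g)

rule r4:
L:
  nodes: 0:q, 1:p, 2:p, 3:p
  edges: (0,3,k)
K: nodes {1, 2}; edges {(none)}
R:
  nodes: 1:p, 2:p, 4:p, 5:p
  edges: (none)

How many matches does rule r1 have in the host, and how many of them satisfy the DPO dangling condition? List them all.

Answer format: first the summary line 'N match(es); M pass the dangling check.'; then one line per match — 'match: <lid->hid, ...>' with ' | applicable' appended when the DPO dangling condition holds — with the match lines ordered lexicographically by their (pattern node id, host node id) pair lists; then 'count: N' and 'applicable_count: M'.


14 match(es); 2 pass the dangling check.
match: 0->1, 1->3, 2->2
match: 0->1, 1->9, 2->12
match: 0->3, 1->9, 2->12
match: 0->5, 1->3, 2->2
match: 0->5, 1->9, 2->12
match: 0->6, 1->3, 2->2 | applicable
match: 0->6, 1->9, 2->12 | applicable
match: 0->8, 1->3, 2->2
match: 0->8, 1->9, 2->12
match: 0->9, 1->3, 2->2
match: 0->10, 1->3, 2->2
match: 0->10, 1->9, 2->12
match: 0->11, 1->3, 2->2
match: 0->11, 1->9, 2->12
count: 14
applicable_count: 2


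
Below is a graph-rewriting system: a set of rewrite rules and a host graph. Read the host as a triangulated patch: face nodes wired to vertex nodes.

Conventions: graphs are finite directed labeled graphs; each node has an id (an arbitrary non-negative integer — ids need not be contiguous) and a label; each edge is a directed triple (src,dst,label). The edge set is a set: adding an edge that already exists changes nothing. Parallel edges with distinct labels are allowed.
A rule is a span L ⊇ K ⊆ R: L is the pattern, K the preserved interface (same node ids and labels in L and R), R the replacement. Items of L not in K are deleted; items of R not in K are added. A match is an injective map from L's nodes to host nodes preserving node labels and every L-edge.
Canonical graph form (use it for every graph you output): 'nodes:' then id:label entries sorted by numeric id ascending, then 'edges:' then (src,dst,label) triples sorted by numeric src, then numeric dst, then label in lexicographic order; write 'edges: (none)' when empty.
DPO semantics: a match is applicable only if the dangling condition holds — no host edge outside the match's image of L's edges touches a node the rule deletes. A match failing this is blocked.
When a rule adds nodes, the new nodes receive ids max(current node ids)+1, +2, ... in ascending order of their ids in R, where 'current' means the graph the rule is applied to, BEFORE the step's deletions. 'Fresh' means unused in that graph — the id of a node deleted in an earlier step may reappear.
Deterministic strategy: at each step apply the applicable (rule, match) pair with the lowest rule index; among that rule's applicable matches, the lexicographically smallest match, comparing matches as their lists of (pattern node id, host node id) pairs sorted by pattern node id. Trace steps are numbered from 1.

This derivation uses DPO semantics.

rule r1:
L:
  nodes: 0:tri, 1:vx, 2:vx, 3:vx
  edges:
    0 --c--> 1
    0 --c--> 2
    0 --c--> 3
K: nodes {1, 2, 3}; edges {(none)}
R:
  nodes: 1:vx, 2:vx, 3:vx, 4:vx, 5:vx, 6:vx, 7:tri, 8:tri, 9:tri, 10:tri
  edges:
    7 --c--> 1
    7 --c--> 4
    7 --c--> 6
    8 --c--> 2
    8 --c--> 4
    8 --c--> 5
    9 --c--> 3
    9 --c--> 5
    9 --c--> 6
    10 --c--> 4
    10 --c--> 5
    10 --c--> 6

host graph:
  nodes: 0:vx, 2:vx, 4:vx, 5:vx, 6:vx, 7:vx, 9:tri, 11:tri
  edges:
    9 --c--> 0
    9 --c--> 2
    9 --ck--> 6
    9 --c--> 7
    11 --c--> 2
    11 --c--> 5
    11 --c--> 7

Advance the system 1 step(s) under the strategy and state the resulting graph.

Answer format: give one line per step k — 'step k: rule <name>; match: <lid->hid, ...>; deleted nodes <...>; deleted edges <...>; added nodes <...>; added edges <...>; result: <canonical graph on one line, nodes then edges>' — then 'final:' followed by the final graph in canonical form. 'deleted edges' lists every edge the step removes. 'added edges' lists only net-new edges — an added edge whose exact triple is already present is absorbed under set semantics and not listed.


step 1: rule r1; match: 0->11, 1->2, 2->5, 3->7; deleted nodes 11; deleted edges (11,2,c); (11,5,c); (11,7,c); added nodes 12, 13, 14, 15, 16, 17, 18; added edges (15,2,c); (15,12,c); (15,14,c); (16,5,c); (16,12,c); (16,13,c); (17,7,c); (17,13,c); (17,14,c); (18,12,c); (18,13,c); (18,14,c); result: nodes: 0:vx, 2:vx, 4:vx, 5:vx, 6:vx, 7:vx, 9:tri, 12:vx, 13:vx, 14:vx, 15:tri, 16:tri, 17:tri, 18:tri edges: (9,0,c); (9,2,c); (9,6,ck); (9,7,c); (15,2,c); (15,12,c); (15,14,c); (16,5,c); (16,12,c); (16,13,c); (17,7,c); (17,13,c); (17,14,c); (18,12,c); (18,13,c); (18,14,c)
final:
nodes: 0:vx, 2:vx, 4:vx, 5:vx, 6:vx, 7:vx, 9:tri, 12:vx, 13:vx, 14:vx, 15:tri, 16:tri, 17:tri, 18:tri
edges: (9,0,c); (9,2,c); (9,6,ck); (9,7,c); (15,2,c); (15,12,c); (15,14,c); (16,5,c); (16,12,c); (16,13,c); (17,7,c); (17,13,c); (17,14,c); (18,12,c); (18,13,c); (18,14,c)


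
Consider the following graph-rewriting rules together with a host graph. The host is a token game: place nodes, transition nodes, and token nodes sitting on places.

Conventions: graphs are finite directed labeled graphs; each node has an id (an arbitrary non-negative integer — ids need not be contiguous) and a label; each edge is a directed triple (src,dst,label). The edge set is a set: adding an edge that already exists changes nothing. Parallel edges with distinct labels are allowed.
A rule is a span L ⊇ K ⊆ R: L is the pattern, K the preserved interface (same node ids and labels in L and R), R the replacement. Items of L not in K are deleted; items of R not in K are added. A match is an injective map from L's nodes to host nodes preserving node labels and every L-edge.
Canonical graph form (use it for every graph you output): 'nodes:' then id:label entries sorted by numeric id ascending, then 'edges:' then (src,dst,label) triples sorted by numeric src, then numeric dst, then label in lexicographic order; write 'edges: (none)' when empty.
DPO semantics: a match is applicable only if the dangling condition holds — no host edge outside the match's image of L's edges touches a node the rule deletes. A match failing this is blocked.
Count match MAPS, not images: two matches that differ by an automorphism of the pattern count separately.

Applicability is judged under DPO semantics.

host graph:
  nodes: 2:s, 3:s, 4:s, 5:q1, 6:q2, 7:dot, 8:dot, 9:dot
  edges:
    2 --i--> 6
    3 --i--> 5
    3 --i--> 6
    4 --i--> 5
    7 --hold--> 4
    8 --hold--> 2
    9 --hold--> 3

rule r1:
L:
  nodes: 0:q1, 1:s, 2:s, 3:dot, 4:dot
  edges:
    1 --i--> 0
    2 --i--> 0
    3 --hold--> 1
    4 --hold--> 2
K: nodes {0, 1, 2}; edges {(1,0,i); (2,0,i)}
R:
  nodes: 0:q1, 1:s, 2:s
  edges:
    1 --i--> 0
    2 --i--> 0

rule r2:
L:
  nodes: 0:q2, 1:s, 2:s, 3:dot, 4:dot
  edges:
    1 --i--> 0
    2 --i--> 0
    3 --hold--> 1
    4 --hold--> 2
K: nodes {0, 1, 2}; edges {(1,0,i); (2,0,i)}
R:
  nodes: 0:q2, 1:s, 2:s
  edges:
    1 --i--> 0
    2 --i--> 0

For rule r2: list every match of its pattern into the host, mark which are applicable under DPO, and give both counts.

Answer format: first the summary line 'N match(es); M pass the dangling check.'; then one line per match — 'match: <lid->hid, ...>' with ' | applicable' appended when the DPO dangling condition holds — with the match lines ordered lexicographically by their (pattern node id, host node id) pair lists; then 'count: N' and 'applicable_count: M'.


2 match(es); 2 pass the dangling check.
match: 0->6, 1->2, 2->3, 3->8, 4->9 | applicable
match: 0->6, 1->3, 2->2, 3->9, 4->8 | applicable
count: 2
applicable_count: 2


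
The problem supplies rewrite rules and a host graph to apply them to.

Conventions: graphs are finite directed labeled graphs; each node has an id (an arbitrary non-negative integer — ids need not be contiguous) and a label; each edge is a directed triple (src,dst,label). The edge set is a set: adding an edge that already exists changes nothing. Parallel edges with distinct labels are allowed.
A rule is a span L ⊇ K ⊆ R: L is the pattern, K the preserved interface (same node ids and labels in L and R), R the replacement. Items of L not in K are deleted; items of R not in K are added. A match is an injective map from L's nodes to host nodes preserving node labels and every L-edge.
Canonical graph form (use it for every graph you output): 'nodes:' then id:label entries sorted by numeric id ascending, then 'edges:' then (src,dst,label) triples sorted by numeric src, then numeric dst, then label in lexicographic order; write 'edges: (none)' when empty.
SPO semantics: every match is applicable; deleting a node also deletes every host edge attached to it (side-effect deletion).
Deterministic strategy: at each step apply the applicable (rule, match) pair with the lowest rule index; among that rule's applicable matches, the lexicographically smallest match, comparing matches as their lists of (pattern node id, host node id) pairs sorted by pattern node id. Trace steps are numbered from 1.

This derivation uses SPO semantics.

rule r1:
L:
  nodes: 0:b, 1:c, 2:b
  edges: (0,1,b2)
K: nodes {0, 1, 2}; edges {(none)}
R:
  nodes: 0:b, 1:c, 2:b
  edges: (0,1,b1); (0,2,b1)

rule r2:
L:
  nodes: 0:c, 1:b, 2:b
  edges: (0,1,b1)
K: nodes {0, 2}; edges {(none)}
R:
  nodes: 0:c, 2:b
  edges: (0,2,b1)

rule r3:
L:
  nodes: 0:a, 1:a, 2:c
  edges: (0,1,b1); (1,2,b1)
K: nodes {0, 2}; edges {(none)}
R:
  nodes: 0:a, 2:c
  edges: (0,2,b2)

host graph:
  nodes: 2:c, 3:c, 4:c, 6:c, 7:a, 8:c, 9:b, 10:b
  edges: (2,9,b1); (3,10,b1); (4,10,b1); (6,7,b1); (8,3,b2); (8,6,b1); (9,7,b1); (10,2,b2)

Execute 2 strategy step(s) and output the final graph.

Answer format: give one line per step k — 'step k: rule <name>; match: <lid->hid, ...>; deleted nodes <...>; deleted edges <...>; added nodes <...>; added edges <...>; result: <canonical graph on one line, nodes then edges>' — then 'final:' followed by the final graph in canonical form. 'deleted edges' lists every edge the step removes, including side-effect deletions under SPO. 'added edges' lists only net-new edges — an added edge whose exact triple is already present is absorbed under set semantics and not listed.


step 1: rule r1; match: 0->10, 1->2, 2->9; deleted nodes (none); deleted edges (10,2,b2); added nodes (none); added edges (10,2,b1); (10,9,b1); result: nodes: 2:c, 3:c, 4:c, 6:c, 7:a, 8:c, 9:b, 10:b edges: (2,9,b1); (3,10,b1); (4,10,b1); (6,7,b1); (8,3,b2); (8,6,b1); (9,7,b1); (10,2,b1); (10,9,b1)
step 2: rule r2; match: 0->2, 1->9, 2->10; deleted nodes 9; deleted edges (2,9,b1); (9,7,b1); (10,9,b1); added nodes (none); added edges (2,10,b1); result: nodes: 2:c, 3:c, 4:c, 6:c, 7:a, 8:c, 10:b edges: (2,10,b1); (3,10,b1); (4,10,b1); (6,7,b1); (8,3,b2); (8,6,b1); (10,2,b1)
final:
nodes: 2:c, 3:c, 4:c, 6:c, 7:a, 8:c, 10:b
edges: (2,10,b1); (3,10,b1); (4,10,b1); (6,7,b1); (8,3,b2); (8,6,b1); (10,2,b1)


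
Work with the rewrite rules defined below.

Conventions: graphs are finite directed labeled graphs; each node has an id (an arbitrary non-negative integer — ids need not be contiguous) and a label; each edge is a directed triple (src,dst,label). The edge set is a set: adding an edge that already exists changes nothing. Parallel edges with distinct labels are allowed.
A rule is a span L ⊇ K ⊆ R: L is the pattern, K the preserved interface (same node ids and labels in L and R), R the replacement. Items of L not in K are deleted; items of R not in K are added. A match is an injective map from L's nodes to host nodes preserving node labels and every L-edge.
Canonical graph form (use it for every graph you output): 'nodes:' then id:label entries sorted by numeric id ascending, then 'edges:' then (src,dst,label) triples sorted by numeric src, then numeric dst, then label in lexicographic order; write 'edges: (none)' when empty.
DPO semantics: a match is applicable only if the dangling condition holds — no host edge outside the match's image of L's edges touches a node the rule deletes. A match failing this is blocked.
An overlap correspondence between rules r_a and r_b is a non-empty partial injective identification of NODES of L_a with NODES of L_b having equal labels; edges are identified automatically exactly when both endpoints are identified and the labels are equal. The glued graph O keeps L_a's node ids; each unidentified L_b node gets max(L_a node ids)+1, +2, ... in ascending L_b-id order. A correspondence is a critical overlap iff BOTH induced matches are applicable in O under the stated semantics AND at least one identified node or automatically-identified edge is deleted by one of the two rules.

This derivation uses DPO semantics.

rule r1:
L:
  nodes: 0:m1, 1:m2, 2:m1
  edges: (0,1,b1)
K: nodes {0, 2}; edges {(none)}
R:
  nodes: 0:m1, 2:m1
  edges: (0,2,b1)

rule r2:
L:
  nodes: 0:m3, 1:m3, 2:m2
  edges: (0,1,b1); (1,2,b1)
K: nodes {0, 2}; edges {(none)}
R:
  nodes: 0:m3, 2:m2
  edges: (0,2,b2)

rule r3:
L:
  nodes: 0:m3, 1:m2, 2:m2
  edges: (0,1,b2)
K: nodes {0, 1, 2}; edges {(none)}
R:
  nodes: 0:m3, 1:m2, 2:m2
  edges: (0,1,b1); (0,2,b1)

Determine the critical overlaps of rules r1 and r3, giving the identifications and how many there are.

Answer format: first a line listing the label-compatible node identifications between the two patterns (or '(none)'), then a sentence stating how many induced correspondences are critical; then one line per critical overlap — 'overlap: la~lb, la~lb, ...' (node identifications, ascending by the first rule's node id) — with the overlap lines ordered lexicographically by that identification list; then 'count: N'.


label-compatible node identifications between L(r1) and L(r3): 1~1, 1~2
1 of the induced correspondences is a critical overlap of r1 and r3.
overlap: 1~2
count: 1


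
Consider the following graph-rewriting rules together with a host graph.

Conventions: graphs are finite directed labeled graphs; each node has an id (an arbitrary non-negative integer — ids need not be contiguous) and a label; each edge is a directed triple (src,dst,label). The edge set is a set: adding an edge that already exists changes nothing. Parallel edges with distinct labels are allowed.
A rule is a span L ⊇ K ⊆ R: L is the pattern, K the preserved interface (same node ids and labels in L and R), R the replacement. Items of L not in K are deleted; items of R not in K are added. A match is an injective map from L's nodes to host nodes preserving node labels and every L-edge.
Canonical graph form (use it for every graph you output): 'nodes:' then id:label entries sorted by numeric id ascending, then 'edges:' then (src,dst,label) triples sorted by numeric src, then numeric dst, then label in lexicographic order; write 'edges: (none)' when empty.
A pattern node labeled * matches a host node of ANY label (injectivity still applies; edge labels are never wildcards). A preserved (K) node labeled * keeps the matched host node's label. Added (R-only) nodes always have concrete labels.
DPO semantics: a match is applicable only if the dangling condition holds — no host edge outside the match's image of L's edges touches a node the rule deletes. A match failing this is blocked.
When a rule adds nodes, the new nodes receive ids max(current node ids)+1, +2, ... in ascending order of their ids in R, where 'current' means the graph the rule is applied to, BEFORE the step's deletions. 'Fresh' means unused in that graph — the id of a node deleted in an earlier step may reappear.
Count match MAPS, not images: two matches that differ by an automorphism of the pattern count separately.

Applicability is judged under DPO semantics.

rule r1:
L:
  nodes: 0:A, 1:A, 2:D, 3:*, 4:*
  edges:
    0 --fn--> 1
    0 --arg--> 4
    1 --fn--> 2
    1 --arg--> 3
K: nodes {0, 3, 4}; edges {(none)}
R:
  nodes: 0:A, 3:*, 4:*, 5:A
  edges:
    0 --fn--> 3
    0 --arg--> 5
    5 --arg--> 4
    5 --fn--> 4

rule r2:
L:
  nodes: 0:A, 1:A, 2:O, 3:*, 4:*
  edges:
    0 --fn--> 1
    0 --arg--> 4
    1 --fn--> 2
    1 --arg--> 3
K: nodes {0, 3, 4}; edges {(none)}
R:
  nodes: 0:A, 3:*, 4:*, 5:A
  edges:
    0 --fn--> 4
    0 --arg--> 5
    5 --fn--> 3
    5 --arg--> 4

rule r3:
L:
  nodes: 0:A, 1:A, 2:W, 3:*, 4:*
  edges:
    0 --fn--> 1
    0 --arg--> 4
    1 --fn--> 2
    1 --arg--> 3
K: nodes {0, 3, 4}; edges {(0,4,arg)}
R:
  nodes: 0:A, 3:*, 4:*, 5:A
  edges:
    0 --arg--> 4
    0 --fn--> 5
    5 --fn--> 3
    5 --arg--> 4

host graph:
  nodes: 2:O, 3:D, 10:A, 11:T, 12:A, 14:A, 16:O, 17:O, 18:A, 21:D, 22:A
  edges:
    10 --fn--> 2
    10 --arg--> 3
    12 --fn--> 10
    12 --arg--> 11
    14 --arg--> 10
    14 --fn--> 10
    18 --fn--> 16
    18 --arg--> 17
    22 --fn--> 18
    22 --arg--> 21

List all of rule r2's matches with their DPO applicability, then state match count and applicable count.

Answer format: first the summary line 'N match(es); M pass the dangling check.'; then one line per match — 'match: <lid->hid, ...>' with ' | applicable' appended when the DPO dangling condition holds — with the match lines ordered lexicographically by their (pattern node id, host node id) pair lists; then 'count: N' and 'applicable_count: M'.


2 match(es); 1 pass the dangling check.
match: 0->12, 1->10, 2->2, 3->3, 4->11
match: 0->22, 1->18, 2->16, 3->17, 4->21 | applicable
count: 2
applicable_count: 1


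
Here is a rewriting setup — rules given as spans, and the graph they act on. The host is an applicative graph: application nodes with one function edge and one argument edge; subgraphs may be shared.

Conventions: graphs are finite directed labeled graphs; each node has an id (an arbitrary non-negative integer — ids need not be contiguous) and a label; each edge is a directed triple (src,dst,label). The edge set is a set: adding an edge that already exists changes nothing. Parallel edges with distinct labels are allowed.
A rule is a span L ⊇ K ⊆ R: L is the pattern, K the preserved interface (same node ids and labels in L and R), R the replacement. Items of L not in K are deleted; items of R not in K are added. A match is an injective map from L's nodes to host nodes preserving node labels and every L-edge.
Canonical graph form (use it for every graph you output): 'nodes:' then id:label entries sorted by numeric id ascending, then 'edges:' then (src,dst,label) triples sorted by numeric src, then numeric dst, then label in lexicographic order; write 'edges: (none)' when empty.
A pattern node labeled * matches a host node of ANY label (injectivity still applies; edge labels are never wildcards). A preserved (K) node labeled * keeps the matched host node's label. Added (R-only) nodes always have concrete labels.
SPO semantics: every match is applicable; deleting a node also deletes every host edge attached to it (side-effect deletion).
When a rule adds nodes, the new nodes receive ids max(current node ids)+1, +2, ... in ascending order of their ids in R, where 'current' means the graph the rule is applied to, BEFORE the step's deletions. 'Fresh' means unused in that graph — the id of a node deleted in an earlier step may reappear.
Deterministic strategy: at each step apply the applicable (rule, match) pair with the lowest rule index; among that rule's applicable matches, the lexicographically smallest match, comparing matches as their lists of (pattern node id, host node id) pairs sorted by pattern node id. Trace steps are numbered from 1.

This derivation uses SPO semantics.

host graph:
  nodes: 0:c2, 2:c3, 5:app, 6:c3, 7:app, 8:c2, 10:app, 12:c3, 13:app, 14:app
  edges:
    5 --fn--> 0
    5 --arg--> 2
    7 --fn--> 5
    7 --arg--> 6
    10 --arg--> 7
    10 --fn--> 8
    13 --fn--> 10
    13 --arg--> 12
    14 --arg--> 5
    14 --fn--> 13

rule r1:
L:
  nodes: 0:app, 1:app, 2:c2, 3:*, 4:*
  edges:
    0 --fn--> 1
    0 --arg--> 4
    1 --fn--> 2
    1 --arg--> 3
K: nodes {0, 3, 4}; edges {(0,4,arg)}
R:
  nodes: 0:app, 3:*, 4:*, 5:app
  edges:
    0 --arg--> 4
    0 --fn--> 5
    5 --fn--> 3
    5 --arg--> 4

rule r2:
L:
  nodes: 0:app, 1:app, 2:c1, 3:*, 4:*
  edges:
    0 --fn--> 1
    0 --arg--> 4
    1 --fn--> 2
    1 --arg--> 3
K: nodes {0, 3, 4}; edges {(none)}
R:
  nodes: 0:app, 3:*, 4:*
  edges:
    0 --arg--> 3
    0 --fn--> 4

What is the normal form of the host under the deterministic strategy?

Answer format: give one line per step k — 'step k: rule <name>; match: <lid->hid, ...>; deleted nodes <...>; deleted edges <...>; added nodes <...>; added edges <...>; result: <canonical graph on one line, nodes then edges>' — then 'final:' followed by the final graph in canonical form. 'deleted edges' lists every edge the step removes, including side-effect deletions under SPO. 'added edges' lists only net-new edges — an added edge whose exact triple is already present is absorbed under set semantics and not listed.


step 1: rule r1; match: 0->7, 1->5, 2->0, 3->2, 4->6; deleted nodes 0, 5; deleted edges (5,0,fn); (5,2,arg); (7,5,fn); (14,5,arg); added nodes 15; added edges (7,15,fn); (15,2,fn); (15,6,arg); result: nodes: 2:c3, 6:c3, 7:app, 8:c2, 10:app, 12:c3, 13:app, 14:app, 15:app edges: (7,6,arg); (7,15,fn); (10,7,arg); (10,8,fn); (13,10,fn); (13,12,arg); (14,13,fn); (15,2,fn); (15,6,arg)
step 2: rule r1; match: 0->13, 1->10, 2->8, 3->7, 4->12; deleted nodes 8, 10; deleted edges (10,7,arg); (10,8,fn); (13,10,fn); added nodes 16; added edges (13,16,fn); (16,7,fn); (16,12,arg); result: nodes: 2:c3, 6:c3, 7:app, 12:c3, 13:app, 14:app, 15:app, 16:app edges: (7,6,arg); (7,15,fn); (13,12,arg); (13,16,fn); (14,13,fn); (15,2,fn); (15,6,arg); (16,7,fn); (16,12,arg)
final:
nodes: 2:c3, 6:c3, 7:app, 12:c3, 13:app, 14:app, 15:app, 16:app
edges: (7,6,arg); (7,15,fn); (13,12,arg); (13,16,fn); (14,13,fn); (15,2,fn); (15,6,arg); (16,7,fn); (16,12,arg)


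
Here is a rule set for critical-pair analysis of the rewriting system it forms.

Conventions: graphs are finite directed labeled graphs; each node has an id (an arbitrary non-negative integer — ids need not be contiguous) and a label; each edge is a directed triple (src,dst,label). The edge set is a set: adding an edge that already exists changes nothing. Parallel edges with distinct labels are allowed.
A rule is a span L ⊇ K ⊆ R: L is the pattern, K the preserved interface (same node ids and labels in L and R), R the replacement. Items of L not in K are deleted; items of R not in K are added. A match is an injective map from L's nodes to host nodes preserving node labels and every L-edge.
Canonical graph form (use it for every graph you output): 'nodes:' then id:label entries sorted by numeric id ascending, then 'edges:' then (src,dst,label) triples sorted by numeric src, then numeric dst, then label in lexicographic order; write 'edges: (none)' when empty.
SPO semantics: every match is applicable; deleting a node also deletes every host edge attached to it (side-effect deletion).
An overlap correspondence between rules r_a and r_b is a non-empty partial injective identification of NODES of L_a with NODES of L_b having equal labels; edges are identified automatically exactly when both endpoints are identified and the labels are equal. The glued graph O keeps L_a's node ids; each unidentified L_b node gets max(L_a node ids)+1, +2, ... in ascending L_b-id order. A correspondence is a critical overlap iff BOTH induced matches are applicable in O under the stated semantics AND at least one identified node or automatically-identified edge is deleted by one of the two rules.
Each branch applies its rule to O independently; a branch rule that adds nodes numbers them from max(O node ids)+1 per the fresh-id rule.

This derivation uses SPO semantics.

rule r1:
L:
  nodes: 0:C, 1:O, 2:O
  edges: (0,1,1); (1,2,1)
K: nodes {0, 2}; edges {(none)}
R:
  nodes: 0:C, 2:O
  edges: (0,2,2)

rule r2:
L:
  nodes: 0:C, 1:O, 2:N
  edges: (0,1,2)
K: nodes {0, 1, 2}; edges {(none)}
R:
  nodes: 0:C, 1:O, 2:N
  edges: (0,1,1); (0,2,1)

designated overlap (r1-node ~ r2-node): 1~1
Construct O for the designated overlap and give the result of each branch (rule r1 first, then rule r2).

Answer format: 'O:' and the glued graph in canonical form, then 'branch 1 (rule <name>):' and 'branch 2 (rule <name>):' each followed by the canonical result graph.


O:
nodes: 0:C, 1:O, 2:O, 3:C, 4:N
edges: (0,1,1); (1,2,1); (3,1,2)
branch 1 (rule r1):
nodes: 0:C, 2:O, 3:C, 4:N
edges: (0,2,2)
branch 2 (rule r2):
nodes: 0:C, 1:O, 2:O, 3:C, 4:N
edges: (0,1,1); (1,2,1); (3,1,1); (3,4,1)


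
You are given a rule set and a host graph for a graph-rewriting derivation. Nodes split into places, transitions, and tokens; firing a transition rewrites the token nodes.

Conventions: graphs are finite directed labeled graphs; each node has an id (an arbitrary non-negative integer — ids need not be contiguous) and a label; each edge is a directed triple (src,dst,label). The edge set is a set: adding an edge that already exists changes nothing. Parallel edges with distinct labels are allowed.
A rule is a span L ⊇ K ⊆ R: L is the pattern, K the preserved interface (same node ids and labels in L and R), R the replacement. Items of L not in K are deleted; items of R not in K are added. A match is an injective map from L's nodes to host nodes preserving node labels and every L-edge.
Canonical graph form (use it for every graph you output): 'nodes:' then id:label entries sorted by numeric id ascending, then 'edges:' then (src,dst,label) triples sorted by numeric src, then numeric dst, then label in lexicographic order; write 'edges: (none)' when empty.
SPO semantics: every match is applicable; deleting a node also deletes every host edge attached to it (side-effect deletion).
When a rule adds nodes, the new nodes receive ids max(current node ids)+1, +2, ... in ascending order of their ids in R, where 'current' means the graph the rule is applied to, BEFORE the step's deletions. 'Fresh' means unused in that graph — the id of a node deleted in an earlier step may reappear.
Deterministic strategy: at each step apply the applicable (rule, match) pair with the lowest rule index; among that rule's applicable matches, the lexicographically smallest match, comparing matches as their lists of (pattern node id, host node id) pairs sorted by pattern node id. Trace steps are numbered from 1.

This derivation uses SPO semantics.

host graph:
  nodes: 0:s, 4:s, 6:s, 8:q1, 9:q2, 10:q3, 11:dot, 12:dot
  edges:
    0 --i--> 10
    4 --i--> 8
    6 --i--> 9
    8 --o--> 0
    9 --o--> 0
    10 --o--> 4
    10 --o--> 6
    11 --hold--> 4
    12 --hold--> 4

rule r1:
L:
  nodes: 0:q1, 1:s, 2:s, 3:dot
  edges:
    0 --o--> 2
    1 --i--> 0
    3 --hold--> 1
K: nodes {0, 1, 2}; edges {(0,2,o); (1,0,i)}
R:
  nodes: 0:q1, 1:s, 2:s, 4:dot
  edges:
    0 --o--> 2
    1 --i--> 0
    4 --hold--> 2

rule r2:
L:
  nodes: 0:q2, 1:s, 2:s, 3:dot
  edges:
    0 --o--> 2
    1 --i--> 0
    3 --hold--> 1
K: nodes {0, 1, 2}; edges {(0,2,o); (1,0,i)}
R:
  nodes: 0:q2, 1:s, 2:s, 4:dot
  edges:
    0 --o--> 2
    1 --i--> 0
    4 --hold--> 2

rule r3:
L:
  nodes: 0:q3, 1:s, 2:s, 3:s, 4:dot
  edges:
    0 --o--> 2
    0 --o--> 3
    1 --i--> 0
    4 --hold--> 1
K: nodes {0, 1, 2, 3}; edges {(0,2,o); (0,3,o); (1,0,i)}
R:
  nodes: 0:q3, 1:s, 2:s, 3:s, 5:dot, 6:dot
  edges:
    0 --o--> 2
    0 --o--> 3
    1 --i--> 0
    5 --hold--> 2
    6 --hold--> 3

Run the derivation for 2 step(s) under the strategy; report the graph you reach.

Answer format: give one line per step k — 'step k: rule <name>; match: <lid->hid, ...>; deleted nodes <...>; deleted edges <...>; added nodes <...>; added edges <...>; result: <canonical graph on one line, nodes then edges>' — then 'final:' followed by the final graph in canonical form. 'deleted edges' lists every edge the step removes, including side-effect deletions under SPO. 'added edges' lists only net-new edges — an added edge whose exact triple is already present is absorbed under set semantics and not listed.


step 1: rule r1; match: 0->8, 1->4, 2->0, 3->11; deleted nodes 11; deleted edges (11,4,hold); added nodes 13; added edges (13,0,hold); result: nodes: 0:s, 4:s, 6:s, 8:q1, 9:q2, 10:q3, 12:dot, 13:dot edges: (0,10,i); (4,8,i); (6,9,i); (8,0,o); (9,0,o); (10,4,o); (10,6,o); (12,4,hold); (13,0,hold)
step 2: rule r1; match: 0->8, 1->4, 2->0, 3->12; deleted nodes 12; deleted edges (12,4,hold); added nodes 14; added edges (14,0,hold); result: nodes: 0:s, 4:s, 6:s, 8:q1, 9:q2, 10:q3, 13:dot, 14:dot edges: (0,10,i); (4,8,i); (6,9,i); (8,0,o); (9,0,o); (10,4,o); (10,6,o); (13,0,hold); (14,0,hold)
final:
nodes: 0:s, 4:s, 6:s, 8:q1, 9:q2, 10:q3, 13:dot, 14:dot
edges: (0,10,i); (4,8,i); (6,9,i); (8,0,o); (9,0,o); (10,4,o); (10,6,o); (13,0,hold); (14,0,hold)
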